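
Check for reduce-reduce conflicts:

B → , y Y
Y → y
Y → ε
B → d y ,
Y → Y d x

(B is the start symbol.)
A reduce-reduce conflict occurs when an LR(0) state has two complete items [A → α .] and [B → β .] — both call for a reduction, and with no lookahead the parser cannot choose between them.

Augment with B' → B and build the canonical LR(0) collection (I0 = CLOSURE({[B' → . B]}), then GOTO on every symbol after a dot until no new states appear). It has 11 states:
  I0: { [B → . , y Y], [B → . d y ,], [B' → . B] }  — shift
  I1: { [B → , . y Y] }  — shift
  I2: { [B' → B .] }  — accept
  I3: { [B → d . y ,] }  — shift
  I4: { [B → d y . ,] }  — shift
  I5: { [B → d y , .] }  — reduce
  I6: { [B → , y . Y], [Y → . Y d x], [Y → . y], [Y → .] }  — shift, reduce
  I7: { [B → , y Y .], [Y → Y . d x] }  — shift, reduce
  I8: { [Y → y .] }  — reduce
  I9: { [Y → Y d . x] }  — shift
  I10: { [Y → Y d x .] }  — reduce

No state contains more than one complete item.

Answer: No reduce-reduce conflicts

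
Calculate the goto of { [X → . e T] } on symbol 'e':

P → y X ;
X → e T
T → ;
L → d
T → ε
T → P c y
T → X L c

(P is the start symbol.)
{ [P → . y X ;], [T → . ;], [T → . P c y], [T → . X L c], [T → .], [X → . e T], [X → e . T] }

GOTO(I, 'e') = CLOSURE({ [A → αX.β] : [A → α.Xβ] ∈ I, X = 'e' })

Items with dot before 'e', with the dot advanced:
  [X → . e T] → [X → e . T]
Closure of the advanced items:
  [X → e . T] has the dot before T: add [T → . ;], [T → .], [T → . P c y], [T → . X L c]
  [T → . P c y] has the dot before P: add [P → . y X ;]
  [T → . X L c] has the dot before X: add [X → . e T]

GOTO = { [P → . y X ;], [T → . ;], [T → . P c y], [T → . X L c], [T → .], [X → . e T], [X → e . T] }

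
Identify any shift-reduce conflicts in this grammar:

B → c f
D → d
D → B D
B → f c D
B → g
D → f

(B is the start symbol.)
A shift-reduce conflict occurs when an LR(0) state has both:
  - a complete (reduce) item [A → α .] (dot at the end), and
  - a shift item [B → β . c γ] (dot before a terminal).

Augment with B' → B and build the canonical LR(0) collection (I0 = CLOSURE({[B' → . B]}), then GOTO on every symbol after a dot until no new states appear). It has 12 states:
  I0: { [B → . c f], [B → . f c D], [B → . g], [B' → . B] }  — shift
  I1: { [B' → B .] }  — accept
  I2: { [B → c . f] }  — shift
  I3: { [B → f . c D] }  — shift
  I4: { [B → g .] }  — reduce
  I5: { [B → . c f], [B → . f c D], [B → . g], [B → f c . D], [D → . B D], [D → . d], [D → . f] }  — shift
  I6: { [B → . c f], [B → . f c D], [B → . g], [D → . B D], [D → . d], [D → . f], [D → B . D] }  — shift
  I7: { [B → f c D .] }  — reduce
  I8: { [D → d .] }  — reduce
  I9: { [B → f . c D], [D → f .] }  — shift, reduce
  I10: { [D → B D .] }  — reduce
  I11: { [B → c f .] }  — reduce

I9 contains reduce item [D → f .] and shift item [B → f . c D] — shift-reduce conflict.

Answer: Yes — I9: [D → f .] vs [B → f . c D]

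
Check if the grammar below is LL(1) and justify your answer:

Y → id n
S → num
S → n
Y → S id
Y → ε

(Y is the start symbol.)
Yes, the grammar is LL(1).

A grammar is LL(1) if for each non-terminal N with multiple productions, the predict sets of those productions are pairwise disjoint, where PREDICT(N → α) = (FIRST(α) \ {ε}) ∪ (FOLLOW(N) if α ⇒* ε).

Relevant sets:
  FIRST(S) = { 'n', 'num' }
  FOLLOW(Y) = { $ }

For Y:
  PREDICT(Y → id n) = { 'id' }
  PREDICT(Y → S id) = { 'n', 'num' }
  PREDICT(Y → ε) = { $ }
For S:
  PREDICT(S → num) = { 'num' }
  PREDICT(S → n) = { 'n' }

All predict sets are disjoint. The grammar IS LL(1).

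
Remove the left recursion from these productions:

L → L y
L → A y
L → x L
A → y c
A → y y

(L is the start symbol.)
L → A y L'
L → x L L'
L' → y L'
L' → ε
A → y c
A → y y

L is directly left-recursive. The standard transformation for
  A → A α₁ | ... | A α_m | β₁ | ... | β_n
is
  A  → β₁ A' | ... | β_n A'
  A' → α₁ A' | ... | α_m A' | ε

L → A y becomes L → A y L'
L → x L becomes L → x L L'
L → L y becomes L' → y L'
Add L' → ε

Productions for other non-terminals are unchanged:
  A → y c
  A → y y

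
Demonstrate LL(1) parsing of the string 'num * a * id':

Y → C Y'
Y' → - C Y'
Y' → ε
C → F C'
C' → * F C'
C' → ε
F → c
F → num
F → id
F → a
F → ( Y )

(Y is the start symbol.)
LL(1) parsing maintains a stack (initially the start symbol over $) and the input. At each step: if the stack top is a terminal, match it against the current input token; if it is a non-terminal N, replace it with the RHS of M[N, lookahead] (the unique production whose predict set contains the lookahead).

Stack is shown with the top on the left.

Stack        Input           Action
-----------------------------------
Y $          num * a * id $  output Y → C Y'
C Y' $       num * a * id $  output C → F C'
F C' Y' $    num * a * id $  output F → num
num C' Y' $  num * a * id $  match 'num'
C' Y' $      * a * id $      output C' → * F C'
* F C' Y' $  * a * id $      match '*'
F C' Y' $    a * id $        output F → a
a C' Y' $    a * id $        match 'a'
C' Y' $      * id $          output C' → * F C'
* F C' Y' $  * id $          match '*'
F C' Y' $    id $            output F → id
id C' Y' $   id $            match 'id'
C' Y' $      $               output C' → ε
Y' $         $               output Y' → ε
$            $               accept

The string is accepted.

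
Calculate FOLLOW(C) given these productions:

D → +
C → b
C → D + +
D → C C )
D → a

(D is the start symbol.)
{ ')', '+', 'a', 'b' }

In D → C C ): C is followed by C ')', add FIRST(C ')') \ {ε} = { '+', 'a', 'b' }
In D → C C ): C is followed by ')', add FIRST(')') \ {ε} = { ')' }

Taking the union: FOLLOW(C) = { ')', '+', 'a', 'b' }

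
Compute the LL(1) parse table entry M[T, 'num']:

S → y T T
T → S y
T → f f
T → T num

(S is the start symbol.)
To find M[T, 'num'], we find productions for T where 'num' is in the predict set (PREDICT(N → α) = (FIRST(α) \ {ε}) ∪ (FOLLOW(N) if α ⇒* ε)).

Relevant sets:
  FIRST(S) = { 'y' }
  FIRST(T) = { 'f', 'y' }

T → S y: PREDICT = { 'y' }
T → f f: PREDICT = { 'f' }
T → T num: PREDICT = { 'f', 'y' }

M[T, 'num'] is empty (no production applies)

Answer: Empty (error entry)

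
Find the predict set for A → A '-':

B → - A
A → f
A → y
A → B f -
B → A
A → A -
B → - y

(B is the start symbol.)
PREDICT(A → A '-') = (FIRST(RHS) \ {ε}) ∪ (FOLLOW(A) if ε ∈ FIRST(RHS), i.e. RHS ⇒* ε)
FIRST(A) = { '-', 'f', 'y' }
FIRST(A '-') = { '-', 'f', 'y' }
ε ∉ FIRST(A '-'), so FOLLOW(A) is not added.
PREDICT(A → A '-') = { '-', 'f', 'y' }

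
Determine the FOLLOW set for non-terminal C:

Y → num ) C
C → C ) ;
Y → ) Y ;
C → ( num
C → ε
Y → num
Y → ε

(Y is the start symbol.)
To compute FOLLOW(C), find every occurrence of C on a right-hand side N → α C β: add FIRST(β) \ {ε}, and if β is empty or nullable also add FOLLOW(N). Iterate to a fixed point.

In Y → num ) C: C is at the end, add FOLLOW(Y)
In C → C ) ;: C is followed by ')' ';', add FIRST(')' ';') \ {ε} = { ')' }

The FOLLOW sets referred to above (computed the same way, to a fixed point):
  FOLLOW(Y) = { $, ';' }

Taking the union: FOLLOW(C) = { $, ')', ';' }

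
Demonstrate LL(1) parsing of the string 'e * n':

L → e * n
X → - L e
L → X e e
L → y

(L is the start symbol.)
LL(1) parsing maintains a stack (initially the start symbol over $) and the input. At each step: if the stack top is a terminal, match it against the current input token; if it is a non-terminal N, replace it with the RHS of M[N, lookahead] (the unique production whose predict set contains the lookahead).

Stack is shown with the top on the left.

Stack    Input    Action
------------------------
L $      e * n $  output L → e * n
e * n $  e * n $  match 'e'
* n $    * n $    match '*'
n $      n $      match 'n'
$        $        accept

The string is accepted.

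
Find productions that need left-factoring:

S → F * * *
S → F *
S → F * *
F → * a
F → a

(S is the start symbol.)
Left-factoring is needed when two productions for the same non-terminal
share a common prefix on the right-hand side.

Productions for S:
  S → F * * *
  S → F *
  S → F * *
Productions for F:
  F → * a
  F → a

Found common prefix 'F *' in productions for S

Answer: Yes, S has productions with common prefix 'F *'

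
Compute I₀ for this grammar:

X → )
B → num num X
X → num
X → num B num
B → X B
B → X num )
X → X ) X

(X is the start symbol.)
First, augment the grammar with X' → X
I₀ = CLOSURE({ [X' → . X] }):
  [X' → . X] has the dot before X: add [X → . )], [X → . num], [X → . num B num], [X → . X ) X]
No further items can be added.

I₀ = { [X → . )], [X → . X ) X], [X → . num B num], [X → . num], [X' → . X] }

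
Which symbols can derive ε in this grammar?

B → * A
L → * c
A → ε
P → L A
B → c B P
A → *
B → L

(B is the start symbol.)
A non-terminal is nullable if it can derive ε (the empty string): either it has an ε-production, or it has a production whose right-hand side consists entirely of nullable non-terminals.

ε-productions: A → ε
So A is immediately nullable.
No further non-terminal can be added: every production for the remaining non-terminals contains a terminal or a non-nullable non-terminal.
Nullable = { 'A' }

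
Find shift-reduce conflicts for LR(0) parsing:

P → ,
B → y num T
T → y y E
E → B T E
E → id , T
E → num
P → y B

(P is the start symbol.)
No shift-reduce conflicts

A shift-reduce conflict occurs when an LR(0) state has both:
  - a complete (reduce) item [A → α .] (dot at the end), and
  - a shift item [B → β . c γ] (dot before a terminal).

Augment with P' → P and build the canonical LR(0) collection (I0 = CLOSURE({[P' → . P]}), then GOTO on every symbol after a dot until no new states appear). It has 18 states:
  I0: { [P → . ,], [P → . y B], [P' → . P] }  — shift
  I1: { [P → , .] }  — reduce
  I2: { [P' → P .] }  — accept
  I3: { [B → . y num T], [P → y . B] }  — shift
  I4: { [P → y B .] }  — reduce
  I5: { [B → y . num T] }  — shift
  I6: { [B → y num . T], [T → . y y E] }  — shift
  I7: { [B → y num T .] }  — reduce
  I8: { [T → y . y E] }  — shift
  I9: { [B → . y num T], [E → . B T E], [E → . id , T], [E → . num], [T → y y . E] }  — shift
  I10: { [E → B . T E], [T → . y y E] }  — shift
  I11: { [T → y y E .] }  — reduce
  I12: { [E → id . , T] }  — shift
  I13: { [E → num .] }  — reduce
  I14: { [E → id , . T], [T → . y y E] }  — shift
  I15: { [E → id , T .] }  — reduce
  I16: { [B → . y num T], [E → . B T E], [E → . id , T], [E → . num], [E → B T . E] }  — shift
  I17: { [E → B T E .] }  — reduce

No state contains both a complete item and a shift item.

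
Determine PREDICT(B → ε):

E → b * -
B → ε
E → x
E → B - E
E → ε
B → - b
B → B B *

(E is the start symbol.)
{ '*', '-' }

PREDICT(B → ε) = (FIRST(RHS) \ {ε}) ∪ (FOLLOW(B) if ε ∈ FIRST(RHS), i.e. RHS ⇒* ε)
The right-hand side is ε (FIRST(ε) = { ε }), so the predict set is FOLLOW(B) = { '*', '-' }
PREDICT(B → ε) = { '*', '-' }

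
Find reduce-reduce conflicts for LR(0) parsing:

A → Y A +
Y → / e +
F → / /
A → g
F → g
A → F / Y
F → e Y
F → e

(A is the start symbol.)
A reduce-reduce conflict occurs when an LR(0) state has two complete items [A → α .] and [B → β .] — both call for a reduction, and with no lookahead the parser cannot choose between them.

Augment with A' → A and build the canonical LR(0) collection (I0 = CLOSURE({[A' → . A]}), then GOTO on every symbol after a dot until no new states appear). It has 16 states:
  I0: { [A → . F / Y], [A → . Y A +], [A → . g], [A' → . A], [F → . / /], [F → . e Y], [F → . e], [F → . g], [Y → . / e +] }  — shift
  I1: { [F → / . /], [Y → / . e +] }  — shift
  I2: { [A' → A .] }  — accept
  I3: { [A → F . / Y] }  — shift
  I4: { [A → . F / Y], [A → . Y A +], [A → . g], [A → Y . A +], [F → . / /], [F → . e Y], [F → . e], [F → . g], [Y → . / e +] }  — shift
  I5: { [F → e . Y], [F → e .], [Y → . / e +] }  — shift, reduce
  I6: { [A → g .], [F → g .] }  — 2 reduces
  I7: { [Y → / . e +] }  — shift
  I8: { [F → e Y .] }  — reduce
  I9: { [Y → / e . +] }  — shift
  I10: { [Y → / e + .] }  — reduce
  I11: { [A → Y A . +] }  — shift
  I12: { [A → Y A + .] }  — reduce
  I13: { [A → F / . Y], [Y → . / e +] }  — shift
  I14: { [A → F / Y .] }  — reduce
  I15: { [F → / / .] }  — reduce

I6 contains complete items [A → g .], [F → g .] — reduce-reduce conflict.

Answer: Yes — I6: [A → g .] vs [F → g .]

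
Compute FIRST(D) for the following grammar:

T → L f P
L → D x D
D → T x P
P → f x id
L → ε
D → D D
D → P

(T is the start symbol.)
{ 'f' }

To compute FIRST(D), examine every production with D on the left-hand side, reading each right-hand side left to right until a non-nullable symbol is reached.

FIRST sets of the other non-terminals involved (by the same procedure, iterated to a fixed point):
  FIRST(T) = { 'f' }
  FIRST(P) = { 'f' }

From D → T x P:
  - T is a non-terminal: add FIRST(T) \ {ε} = { 'f' }
    T is not nullable, so stop
From D → D D:
  - D is the symbol being defined: contributes nothing new
    D is not nullable, so stop
From D → P:
  - P is a non-terminal: add FIRST(P) \ {ε} = { 'f' }
    P is not nullable, so stop

Collecting: FIRST(D) = { 'f' }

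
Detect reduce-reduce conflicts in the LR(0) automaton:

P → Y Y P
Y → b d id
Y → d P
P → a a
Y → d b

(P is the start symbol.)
No reduce-reduce conflicts

Augment with P' → P and build the canonical LR(0) collection (I0 = CLOSURE({[P' → . P]}), then GOTO on every symbol after a dot until no new states appear). It has 13 states:
  I0: { [P → . Y Y P], [P → . a a], [P' → . P], [Y → . b d id], [Y → . d P], [Y → . d b] }  — shift
  I1: { [P' → P .] }  — accept
  I2: { [P → Y . Y P], [Y → . b d id], [Y → . d P], [Y → . d b] }  — shift
  I3: { [P → a . a] }  — shift
  I4: { [Y → b . d id] }  — shift
  I5: { [P → . Y Y P], [P → . a a], [Y → . b d id], [Y → . d P], [Y → . d b], [Y → d . P], [Y → d . b] }  — shift
  I6: { [Y → d P .] }  — reduce
  I7: { [Y → b . d id], [Y → d b .] }  — shift, reduce
  I8: { [Y → b d . id] }  — shift
  I9: { [Y → b d id .] }  — reduce
  I10: { [P → a a .] }  — reduce
  I11: { [P → . Y Y P], [P → . a a], [P → Y Y . P], [Y → . b d id], [Y → . d P], [Y → . d b] }  — shift
  I12: { [P → Y Y P .] }  — reduce

No state contains more than one complete item.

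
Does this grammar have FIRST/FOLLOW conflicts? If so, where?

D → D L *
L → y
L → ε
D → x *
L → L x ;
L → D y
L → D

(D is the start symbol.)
A FIRST/FOLLOW conflict occurs when a non-terminal N has a nullable alternative N → β (β ⇒* ε) and another alternative N → α with FIRST(α) ∩ FOLLOW(N) ≠ ∅: on such a lookahead the parser cannot decide between expanding α and letting N vanish via β.

Nullable non-terminals: L.
FIRST sets used below: FIRST(L) = { 'x', 'y', ε }, FIRST(D) = { 'x' }

L: nullable alternative(s) L → ε; FOLLOW(L) = { '*', 'x' }
  L → y: FIRST \ {ε} = { 'y' } — disjoint from FOLLOW(L)
  L → ε: FIRST \ {ε} = { } — this is the only nullable alternative, skip
  L → L x ;: FIRST \ {ε} = { 'x', 'y' } — overlaps FOLLOW(L) on { 'x' }: CONFLICT
  L → D y: FIRST \ {ε} = { 'x' } — overlaps FOLLOW(L) on { 'x' }: CONFLICT
  L → D: FIRST \ {ε} = { 'x' } — overlaps FOLLOW(L) on { 'x' }: CONFLICT

D has no nullable alternative, so no FIRST/FOLLOW check is needed there.

So the grammar has 3 FIRST/FOLLOW conflicts (marked CONFLICT above).

Answer: Yes. L → L x ';' with FOLLOW(L) on { 'x' }; L → D y with FOLLOW(L) on { 'x' }; L → D with FOLLOW(L) on { 'x' }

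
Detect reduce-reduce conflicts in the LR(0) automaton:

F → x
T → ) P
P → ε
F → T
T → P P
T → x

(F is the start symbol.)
Augment with F' → F and build the canonical LR(0) collection (I0 = CLOSURE({[F' → . F]}), then GOTO on every symbol after a dot until no new states appear). It has 8 states:
  I0: { [F → . T], [F → . x], [F' → . F], [P → .], [T → . ) P], [T → . P P], [T → . x] }  — shift, reduce
  I1: { [P → .], [T → ) . P] }  — reduce
  I2: { [F' → F .] }  — accept
  I3: { [P → .], [T → P . P] }  — reduce
  I4: { [F → T .] }  — reduce
  I5: { [F → x .], [T → x .] }  — 2 reduces
  I6: { [T → P P .] }  — reduce
  I7: { [T → ) P .] }  — reduce

I5 contains complete items [F → x .], [T → x .] — reduce-reduce conflict.

Answer: Yes — I5: [F → x .] vs [T → x .]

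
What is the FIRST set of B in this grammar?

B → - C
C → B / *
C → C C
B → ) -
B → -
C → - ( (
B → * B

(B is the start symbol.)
From B → - C:
  - '-' is a terminal: add '-' and stop
From B → ) -:
  - ')' is a terminal: add ')' and stop
From B → -:
  - '-' is a terminal: add '-' and stop
From B → * B:
  - '*' is a terminal: add '*' and stop

Collecting: FIRST(B) = { ')', '*', '-' }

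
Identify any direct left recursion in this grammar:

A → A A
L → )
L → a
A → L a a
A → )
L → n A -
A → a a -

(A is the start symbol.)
A → A A: LEFT RECURSIVE (starts with A)
L → ): starts with ')'
L → a: starts with a
A → L a a: starts with L
A → ): starts with ')'
L → n A -: starts with n
A → a a -: starts with a

The grammar has direct left recursion on: A.

Answer: Yes, A is left-recursive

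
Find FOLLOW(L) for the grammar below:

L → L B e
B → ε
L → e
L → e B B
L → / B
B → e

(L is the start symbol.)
To compute FOLLOW(L), find every occurrence of L on a right-hand side N → α L β: add FIRST(β) \ {ε}, and if β is empty or nullable also add FOLLOW(N). Iterate to a fixed point.

L is the start symbol, so $ ∈ FOLLOW(L).
In L → L B e: L is followed by B e, add FIRST(B e) \ {ε} = { 'e' }

Taking the union: FOLLOW(L) = { $, 'e' }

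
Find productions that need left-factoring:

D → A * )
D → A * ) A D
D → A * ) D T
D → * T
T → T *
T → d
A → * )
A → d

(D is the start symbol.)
Yes, D has productions with common prefix 'A * )'

Left-factoring is needed when two productions for the same non-terminal
share a common prefix on the right-hand side.

Productions for D:
  D → A * )
  D → A * ) A D
  D → A * ) D T
  D → * T
Productions for T:
  T → T *
  T → d
Productions for A:
  A → * )
  A → d

Found common prefix 'A * )' in productions for D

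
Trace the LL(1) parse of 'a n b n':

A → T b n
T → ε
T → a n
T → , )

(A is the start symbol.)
LL(1) parsing maintains a stack (initially the start symbol over $) and the input. At each step: if the stack top is a terminal, match it against the current input token; if it is a non-terminal N, replace it with the RHS of M[N, lookahead] (the unique production whose predict set contains the lookahead).

Stack is shown with the top on the left.

Stack      Input      Action
----------------------------
A $        a n b n $  output A → T b n
T b n $    a n b n $  output T → a n
a n b n $  a n b n $  match 'a'
n b n $    n b n $    match 'n'
b n $      b n $      match 'b'
n $        n $        match 'n'
$          $          accept

The string is accepted.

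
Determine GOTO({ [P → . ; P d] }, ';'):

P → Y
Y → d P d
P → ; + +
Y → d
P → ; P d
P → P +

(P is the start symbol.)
GOTO(I, ';') = CLOSURE({ [A → αX.β] : [A → α.Xβ] ∈ I, X = ';' })

Items with dot before ';', with the dot advanced:
  [P → . ; P d] → [P → ; . P d]
Closure of the advanced items:
  [P → ; . P d] has the dot before P: add [P → . Y], [P → . ; + +], [P → . ; P d], [P → . P +]
  [P → . Y] has the dot before Y: add [Y → . d P d], [Y → . d]

GOTO = { [P → . ; + +], [P → . ; P d], [P → . P +], [P → . Y], [P → ; . P d], [Y → . d P d], [Y → . d] }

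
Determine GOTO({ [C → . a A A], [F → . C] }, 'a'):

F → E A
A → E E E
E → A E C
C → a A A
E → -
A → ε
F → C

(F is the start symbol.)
{ [A → . E E E], [A → .], [C → a . A A], [E → . -], [E → . A E C] }

GOTO(I, 'a') = CLOSURE({ [A → αX.β] : [A → α.Xβ] ∈ I, X = 'a' })

Items with dot before 'a', with the dot advanced:
  [C → . a A A] → [C → a . A A]
Closure of the advanced items:
  [C → a . A A] has the dot before A: add [A → . E E E], [A → .]
  [A → . E E E] has the dot before E: add [E → . A E C], [E → . -]

GOTO = { [A → . E E E], [A → .], [C → a . A A], [E → . -], [E → . A E C] }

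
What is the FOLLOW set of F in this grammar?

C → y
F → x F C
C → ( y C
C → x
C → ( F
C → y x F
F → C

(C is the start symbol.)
{ $, '(', 'x', 'y' }

In F → x F C: F is followed by C, add FIRST(C) \ {ε} = { '(', 'x', 'y' }
In C → ( F: F is at the end, add FOLLOW(C)
In C → y x F: F is at the end, add FOLLOW(C)

The FOLLOW sets referred to above (computed the same way, to a fixed point):
  FOLLOW(C) = { $, '(', 'x', 'y' }

Taking the union: FOLLOW(F) = { $, '(', 'x', 'y' }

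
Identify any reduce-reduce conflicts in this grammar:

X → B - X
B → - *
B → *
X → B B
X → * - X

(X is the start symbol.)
Yes — I8: [B → * .] vs [B → - * .]

A reduce-reduce conflict occurs when an LR(0) state has two complete items [A → α .] and [B → β .] — both call for a reduction, and with no lookahead the parser cannot choose between them.

Augment with X' → X and build the canonical LR(0) collection (I0 = CLOSURE({[X' → . X]}), then GOTO on every symbol after a dot until no new states appear). It has 13 states:
  I0: { [B → . *], [B → . - *], [X → . * - X], [X → . B - X], [X → . B B], [X' → . X] }  — shift
  I1: { [B → * .], [X → * . - X] }  — shift, reduce
  I2: { [B → - . *] }  — shift
  I3: { [B → . *], [B → . - *], [X → B . - X], [X → B . B] }  — shift
  I4: { [X' → X .] }  — accept
  I5: { [B → * .] }  — reduce
  I6: { [B → - . *], [B → . *], [B → . - *], [X → . * - X], [X → . B - X], [X → . B B], [X → B - . X] }  — shift
  I7: { [X → B B .] }  — reduce
  I8: { [B → * .], [B → - * .], [X → * . - X] }  — shift, 2 reduces
  I9: { [X → B - X .] }  — reduce
  I10: { [B → . *], [B → . - *], [X → * - . X], [X → . * - X], [X → . B - X], [X → . B B] }  — shift
  I11: { [X → * - X .] }  — reduce
  I12: { [B → - * .] }  — reduce

I8 contains complete items [B → * .], [B → - * .] — reduce-reduce conflict.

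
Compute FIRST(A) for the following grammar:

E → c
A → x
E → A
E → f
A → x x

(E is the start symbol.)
From A → x:
  - x is a terminal: add 'x' and stop
From A → x x:
  - x is a terminal: add 'x' and stop

Collecting: FIRST(A) = { 'x' }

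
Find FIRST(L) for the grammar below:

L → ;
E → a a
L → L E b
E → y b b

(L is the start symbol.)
{ ';' }

To compute FIRST(L), examine every production with L on the left-hand side, reading each right-hand side left to right until a non-nullable symbol is reached.

From L → ;:
  - ';' is a terminal: add ';' and stop
From L → L E b:
  - L is the symbol being defined: contributes nothing new
    L is not nullable, so stop

Collecting: FIRST(L) = { ';' }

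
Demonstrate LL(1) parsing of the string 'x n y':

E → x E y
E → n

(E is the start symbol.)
Stack is shown with the top on the left.

Stack    Input    Action
------------------------
E $      x n y $  output E → x E y
x E y $  x n y $  match 'x'
E y $    n y $    output E → n
n y $    n y $    match 'n'
y $      y $      match 'y'
$        $        accept

The string is accepted.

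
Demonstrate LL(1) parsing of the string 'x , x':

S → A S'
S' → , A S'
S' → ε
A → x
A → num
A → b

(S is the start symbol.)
Stack is shown with the top on the left.

Stack     Input    Action
-------------------------
S $       x , x $  output S → A S'
A S' $    x , x $  output A → x
x S' $    x , x $  match 'x'
S' $      , x $    output S' → , A S'
, A S' $  , x $    match ','
A S' $    x $      output A → x
x S' $    x $      match 'x'
S' $      $        output S' → ε
$         $        accept

The string is accepted.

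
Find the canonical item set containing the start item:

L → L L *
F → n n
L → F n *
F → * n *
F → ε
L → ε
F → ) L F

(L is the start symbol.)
First, augment the grammar with L' → L
I₀ = CLOSURE({ [L' → . L] }):
  [L' → . L] has the dot before L: add [L → . L L *], [L → . F n *], [L → .]
  [L → . F n *] has the dot before F: add [F → . n n], [F → . * n *], [F → .], [F → . ) L F]
No further items can be added.

I₀ = { [F → . ) L F], [F → . * n *], [F → . n n], [F → .], [L → . F n *], [L → . L L *], [L → .], [L' → . L] }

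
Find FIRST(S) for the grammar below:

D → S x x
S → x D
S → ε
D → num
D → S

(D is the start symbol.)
To compute FIRST(S), examine every production with S on the left-hand side, reading each right-hand side left to right until a non-nullable symbol is reached.

From S → x D:
  - x is a terminal: add 'x' and stop
From S → ε:
  - ε-production, so ε ∈ FIRST(S)

Collecting: FIRST(S) = { 'x', ε }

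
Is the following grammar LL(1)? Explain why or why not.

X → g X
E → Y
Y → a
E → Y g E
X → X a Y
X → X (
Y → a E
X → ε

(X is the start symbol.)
No. Predict set conflict for X: { 'g' }

A grammar is LL(1) if for each non-terminal N with multiple productions, the predict sets of those productions are pairwise disjoint, where PREDICT(N → α) = (FIRST(α) \ {ε}) ∪ (FOLLOW(N) if α ⇒* ε).

Relevant sets:
  FIRST(X) = { '(', 'a', 'g', ε }
  FIRST(Y) = { 'a' }
  FOLLOW(X) = { $, '(', 'a' }

For X:
  PREDICT(X → g X) = { 'g' }
  PREDICT(X → X a Y) = { '(', 'a', 'g' }
  PREDICT(X → X '(') = { '(', 'a', 'g' }
  PREDICT(X → ε) = { $, '(', 'a' }
For E:
  PREDICT(E → Y) = { 'a' }
  PREDICT(E → Y g E) = { 'a' }
For Y:
  PREDICT(Y → a) = { 'a' }
  PREDICT(Y → a E) = { 'a' }

Conflict found: Predict set conflict for X: { 'g' }
The grammar is NOT LL(1).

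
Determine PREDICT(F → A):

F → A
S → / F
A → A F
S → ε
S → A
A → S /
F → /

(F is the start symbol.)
PREDICT(F → A) = (FIRST(RHS) \ {ε}) ∪ (FOLLOW(F) if ε ∈ FIRST(RHS), i.e. RHS ⇒* ε)
FIRST(A) = { '/' }
FIRST(A) = { '/' }
ε ∉ FIRST(A), so FOLLOW(F) is not added.
PREDICT(F → A) = { '/' }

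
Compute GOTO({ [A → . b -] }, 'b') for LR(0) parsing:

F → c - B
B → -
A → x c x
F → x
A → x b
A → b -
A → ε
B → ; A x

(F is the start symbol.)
GOTO(I, 'b') = CLOSURE({ [A → αX.β] : [A → α.Xβ] ∈ I, X = 'b' })

Items with dot before 'b', with the dot advanced:
  [A → . b -] → [A → b . -]
Closure adds nothing (no advanced item has the dot before a non-terminal).

GOTO = { [A → b . -] }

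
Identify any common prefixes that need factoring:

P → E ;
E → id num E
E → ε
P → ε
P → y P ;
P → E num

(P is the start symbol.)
Yes, P has productions with common prefix 'E'

Left-factoring is needed when two productions for the same non-terminal
share a common prefix on the right-hand side.

Productions for P:
  P → E ;
  P → ε
  P → y P ;
  P → E num
Productions for E:
  E → id num E
  E → ε

Found common prefix 'E' in productions for P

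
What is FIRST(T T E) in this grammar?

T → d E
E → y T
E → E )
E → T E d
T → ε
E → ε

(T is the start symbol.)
FIRST sets of the non-terminals involved (from the grammar, by fixed-point iteration):
  FIRST(T) = { 'd', ε }
  FIRST(E) = { ')', 'd', 'y', ε }

To compute FIRST(T T E), process the symbols left to right:
Symbol T is a non-terminal. Add FIRST(T) \ {ε} = { 'd' }
T is nullable (ε ∈ FIRST(T)), continue to the next symbol.
Symbol T is a non-terminal. Add FIRST(T) \ {ε} = { 'd' }
T is nullable (ε ∈ FIRST(T)), continue to the next symbol.
Symbol E is a non-terminal. Add FIRST(E) \ {ε} = { ')', 'd', 'y' }
E is nullable (ε ∈ FIRST(E)), continue to the next symbol.
All symbols are nullable, so ε is in the result.
FIRST(T T E) = { ')', 'd', 'y', ε }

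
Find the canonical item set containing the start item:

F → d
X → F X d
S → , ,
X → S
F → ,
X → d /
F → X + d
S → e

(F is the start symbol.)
First, augment the grammar with F' → F
I₀ = CLOSURE({ [F' → . F] }):
  [F' → . F] has the dot before F: add [F → . d], [F → . ,], [F → . X + d]
  [F → . X + d] has the dot before X: add [X → . F X d], [X → . S], [X → . d /]
  [X → . S] has the dot before S: add [S → . , ,], [S → . e]
No further items can be added.

I₀ = { [F → . ,], [F → . X + d], [F → . d], [F' → . F], [S → . , ,], [S → . e], [X → . F X d], [X → . S], [X → . d /] }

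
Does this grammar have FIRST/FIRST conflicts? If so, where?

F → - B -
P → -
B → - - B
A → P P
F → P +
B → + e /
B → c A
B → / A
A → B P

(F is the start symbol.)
FIRST sets of the non-terminals at (or reachable through a nullable prefix from) the front of some alternative:
  FIRST(P) = { '-' }
  FIRST(B) = { '+', '-', '/', 'c' }

Productions for F:
  F → - B -: FIRST = { '-' }
  F → P +: FIRST = { '-' }
Productions for B:
  B → - - B: FIRST = { '-' }
  B → + e /: FIRST = { '+' }
  B → c A: FIRST = { 'c' }
  B → / A: FIRST = { '/' }
Productions for A:
  A → P P: FIRST = { '-' }
  A → B P: FIRST = { '+', '-', '/', 'c' }
P has only one production, so no FIRST/FIRST conflict is possible there.

Conflict for F: F → - B - and F → P +
  Overlap: { '-' }
Conflict for A: A → P P and A → B P
  Overlap: { '-' }

Answer: Yes. F → '-' B '-' / F → P '+' on { '-' }; A → P P / A → B P on { '-' }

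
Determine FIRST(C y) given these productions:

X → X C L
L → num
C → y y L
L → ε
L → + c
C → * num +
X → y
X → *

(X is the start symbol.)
FIRST sets of the non-terminals involved (from the grammar, by fixed-point iteration):
  FIRST(C) = { '*', 'y' }

To compute FIRST(C y), process the symbols left to right:
Symbol C is a non-terminal. Add FIRST(C) \ {ε} = { '*', 'y' }
C is not nullable (ε ∉ FIRST(C)), so stop here.
FIRST(C y) = { '*', 'y' }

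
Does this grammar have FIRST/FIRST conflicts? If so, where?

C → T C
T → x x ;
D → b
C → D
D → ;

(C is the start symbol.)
A FIRST/FIRST conflict occurs when two productions N → α and N → β for the same non-terminal have FIRST(α) ∩ FIRST(β) ≠ ∅ (with ε ∈ FIRST of a nullable right-hand side, so two nullable alternatives also conflict).

FIRST sets of the non-terminals at (or reachable through a nullable prefix from) the front of some alternative:
  FIRST(T) = { 'x' }
  FIRST(D) = { ';', 'b' }

Productions for C:
  C → T C: FIRST = { 'x' }
  C → D: FIRST = { ';', 'b' }
Productions for D:
  D → b: FIRST = { 'b' }
  D → ;: FIRST = { ';' }
T has only one production, so no FIRST/FIRST conflict is possible there.

All alternatives of each non-terminal have pairwise disjoint FIRST sets.

Answer: No FIRST/FIRST conflicts.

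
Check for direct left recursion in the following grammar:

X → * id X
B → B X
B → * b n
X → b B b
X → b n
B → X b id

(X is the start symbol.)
Direct left recursion occurs when N → N α for some non-terminal N (the right-hand side begins with the left-hand side itself).

X → * id X: starts with '*'
B → B X: LEFT RECURSIVE (starts with B)
B → * b n: starts with '*'
X → b B b: starts with b
X → b n: starts with b
B → X b id: starts with X

The grammar has direct left recursion on: B.

Answer: Yes, B is left-recursive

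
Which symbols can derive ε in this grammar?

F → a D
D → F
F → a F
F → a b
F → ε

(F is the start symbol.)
{ 'D', 'F' }

ε-productions: F → ε
So F is immediately nullable.
D → F: every symbol on the right is nullable, so D is nullable too.
Every non-terminal is now nullable.
Nullable = { 'D', 'F' }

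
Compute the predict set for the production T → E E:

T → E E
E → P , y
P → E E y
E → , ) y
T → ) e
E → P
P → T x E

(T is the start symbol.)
PREDICT(T → E E) = (FIRST(RHS) \ {ε}) ∪ (FOLLOW(T) if ε ∈ FIRST(RHS), i.e. RHS ⇒* ε)
FIRST(E) = { ')', ',' }
FIRST(E E) = { ')', ',' }
ε ∉ FIRST(E E), so FOLLOW(T) is not added.
PREDICT(T → E E) = { ')', ',' }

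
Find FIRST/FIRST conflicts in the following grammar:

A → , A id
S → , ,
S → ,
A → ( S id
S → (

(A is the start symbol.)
Productions for A:
  A → , A id: FIRST = { ',' }
  A → ( S id: FIRST = { '(' }
Productions for S:
  S → , ,: FIRST = { ',' }
  S → ,: FIRST = { ',' }
  S → (: FIRST = { '(' }

Conflict for S: S → , , and S → ,
  Overlap: { ',' }

Answer: Yes. S → ',' ',' / S → ',' on { ',' }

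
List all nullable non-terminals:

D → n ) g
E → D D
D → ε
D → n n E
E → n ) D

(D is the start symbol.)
A non-terminal is nullable if it can derive ε (the empty string): either it has an ε-production, or it has a production whose right-hand side consists entirely of nullable non-terminals.

ε-productions: D → ε
So D is immediately nullable.
E → D D: every symbol on the right is nullable, so E is nullable too.
Every non-terminal is now nullable.
Nullable = { 'D', 'E' }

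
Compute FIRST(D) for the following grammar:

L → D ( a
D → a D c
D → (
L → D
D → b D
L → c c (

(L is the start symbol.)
{ '(', 'a', 'b' }

From D → a D c:
  - a is a terminal: add 'a' and stop
From D → (:
  - '(' is a terminal: add '(' and stop
From D → b D:
  - b is a terminal: add 'b' and stop

Collecting: FIRST(D) = { '(', 'a', 'b' }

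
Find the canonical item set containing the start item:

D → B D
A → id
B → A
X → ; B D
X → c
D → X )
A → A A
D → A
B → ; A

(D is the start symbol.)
{ [A → . A A], [A → . id], [B → . ; A], [B → . A], [D → . A], [D → . B D], [D → . X )], [D' → . D], [X → . ; B D], [X → . c] }

First, augment the grammar with D' → D
I₀ = CLOSURE({ [D' → . D] }):
  [D' → . D] has the dot before D: add [D → . B D], [D → . X )], [D → . A]
  [D → . B D] has the dot before B: add [B → . A], [B → . ; A]
  [D → . X )] has the dot before X: add [X → . ; B D], [X → . c]
  [D → . A] has the dot before A: add [A → . id], [A → . A A]
No further items can be added.

I₀ = { [A → . A A], [A → . id], [B → . ; A], [B → . A], [D → . A], [D → . B D], [D → . X )], [D' → . D], [X → . ; B D], [X → . c] }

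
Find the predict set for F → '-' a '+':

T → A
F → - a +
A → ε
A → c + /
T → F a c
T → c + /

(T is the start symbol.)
{ '-' }

PREDICT(F → '-' a '+') = (FIRST(RHS) \ {ε}) ∪ (FOLLOW(F) if ε ∈ FIRST(RHS), i.e. RHS ⇒* ε)
FIRST('-' a '+') = { '-' }
ε ∉ FIRST('-' a '+'), so FOLLOW(F) is not added.
PREDICT(F → '-' a '+') = { '-' }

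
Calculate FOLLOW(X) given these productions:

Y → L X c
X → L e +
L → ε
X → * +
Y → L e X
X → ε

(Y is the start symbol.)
In Y → L X c: X is followed by c, add FIRST(c) \ {ε} = { 'c' }
In Y → L e X: X is at the end, add FOLLOW(Y)

The FOLLOW sets referred to above (computed the same way, to a fixed point):
  FOLLOW(Y) = { $ }

Taking the union: FOLLOW(X) = { $, 'c' }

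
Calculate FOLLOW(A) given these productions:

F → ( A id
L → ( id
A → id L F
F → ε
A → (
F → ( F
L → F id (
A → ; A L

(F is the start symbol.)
In F → ( A id: A is followed by id, add FIRST(id) \ {ε} = { 'id' }
In A → ; A L: A is followed by L, add FIRST(L) \ {ε} = { '(', 'id' }

Taking the union: FOLLOW(A) = { '(', 'id' }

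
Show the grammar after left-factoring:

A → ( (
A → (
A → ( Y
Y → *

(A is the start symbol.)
Left-factoring transforms A → αβ₁ | αβ₂ into A → αA' and A' → β₁ | β₂
(α is the longest common prefix among the alternatives). Repeat until
no nonterminal has two alternatives with a common prefix.

Round 1: A has alternatives sharing prefix '('. Introduce A': A → ( A'
  Add: A' → (
  Add: A' → ε
  Add: A' → Y

No remaining common prefixes — done.

Resulting grammar:
A → ( A'
A' → (
A' → ε
A' → Y
Y → *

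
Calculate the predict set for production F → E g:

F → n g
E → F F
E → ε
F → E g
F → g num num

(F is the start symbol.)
{ 'g', 'n' }

PREDICT(F → E g) = (FIRST(RHS) \ {ε}) ∪ (FOLLOW(F) if ε ∈ FIRST(RHS), i.e. RHS ⇒* ε)
FIRST(E) = { 'g', 'n', ε }
FIRST(E g) = { 'g', 'n' }
ε ∉ FIRST(E g), so FOLLOW(F) is not added.
PREDICT(F → E g) = { 'g', 'n' }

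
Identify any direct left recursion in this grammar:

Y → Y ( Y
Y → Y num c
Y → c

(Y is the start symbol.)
Yes, Y is left-recursive

Direct left recursion occurs when N → N α for some non-terminal N (the right-hand side begins with the left-hand side itself).

Y → Y ( Y: LEFT RECURSIVE (starts with Y)
Y → Y num c: LEFT RECURSIVE (starts with Y)
Y → c: starts with c

The grammar has direct left recursion on: Y.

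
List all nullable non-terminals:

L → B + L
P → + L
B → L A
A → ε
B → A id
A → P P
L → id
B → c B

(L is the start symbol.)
A non-terminal is nullable if it can derive ε (the empty string): either it has an ε-production, or it has a production whose right-hand side consists entirely of nullable non-terminals.

ε-productions: A → ε
So A is immediately nullable.
No further non-terminal can be added: every production for the remaining non-terminals contains a terminal or a non-nullable non-terminal.
Nullable = { 'A' }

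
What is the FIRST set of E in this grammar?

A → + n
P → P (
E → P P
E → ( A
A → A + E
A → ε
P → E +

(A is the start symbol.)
To compute FIRST(E), examine every production with E on the left-hand side, reading each right-hand side left to right until a non-nullable symbol is reached.

FIRST sets of the other non-terminals involved (by the same procedure, iterated to a fixed point):
  FIRST(P) = { '(' }

From E → P P:
  - P is a non-terminal: add FIRST(P) \ {ε} = { '(' }
    P is not nullable, so stop
From E → ( A:
  - '(' is a terminal: add '(' and stop

Collecting: FIRST(E) = { '(' }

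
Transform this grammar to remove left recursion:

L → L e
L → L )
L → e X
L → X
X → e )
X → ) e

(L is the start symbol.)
L is directly left-recursive. The standard transformation for
  A → A α₁ | ... | A α_m | β₁ | ... | β_n
is
  A  → β₁ A' | ... | β_n A'
  A' → α₁ A' | ... | α_m A' | ε

L → e X becomes L → e X L'
L → X becomes L → X L'
L → L e becomes L' → e L'
L → L ) becomes L' → ) L'
Add L' → ε

Productions for other non-terminals are unchanged:
  X → e )
  X → ) e

Resulting grammar:
L → e X L'
L → X L'
L' → e L'
L' → ) L'
L' → ε
X → e )
X → ) e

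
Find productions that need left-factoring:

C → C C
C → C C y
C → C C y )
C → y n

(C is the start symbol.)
Yes, C has productions with common prefix 'C C'

Left-factoring is needed when two productions for the same non-terminal
share a common prefix on the right-hand side.

Productions for C:
  C → C C
  C → C C y
  C → C C y )
  C → y n

Found common prefix 'C C' in productions for C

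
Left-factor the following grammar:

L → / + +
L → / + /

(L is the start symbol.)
Left-factoring transforms A → αβ₁ | αβ₂ into A → αA' and A' → β₁ | β₂
(α is the longest common prefix among the alternatives). Repeat until
no nonterminal has two alternatives with a common prefix.

Round 1: L has alternatives sharing prefix '/ +'. Introduce L': L → / + L'
  Add: L' → +
  Add: L' → /

No remaining common prefixes — done.

Resulting grammar:
L → / + L'
L' → +
L' → /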